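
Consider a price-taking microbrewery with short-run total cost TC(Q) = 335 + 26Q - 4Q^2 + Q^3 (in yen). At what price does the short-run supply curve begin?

Short-run supply begins at min AVC. From VC = 26Q - 4Q^2 + Q^3, AVC = 26 - 4Q + Q^2.
At the minimum of AVC, MC = AVC. MC = 26 - 8Q + 3Q^2; setting MC = AVC gives 2Q^2 - 4Q = 0, so Q = 2. min AVC = 22.
So the shutdown price is ¥22.

¥22 per unit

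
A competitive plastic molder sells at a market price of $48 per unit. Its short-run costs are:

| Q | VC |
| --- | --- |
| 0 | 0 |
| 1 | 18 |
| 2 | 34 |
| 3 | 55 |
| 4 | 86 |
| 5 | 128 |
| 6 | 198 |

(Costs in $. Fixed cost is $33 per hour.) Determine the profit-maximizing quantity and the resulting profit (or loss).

Q = 5; profit = $79

Compute π = P·Q − TC at each output: Q=0: -33; Q=1: -3; Q=2: 29; Q=3: 56; Q=4: 73; Q=5: 79; Q=6: 57.
Profit is maximized at Q = 5. AVC there is 128/5 = $25.60 ≤ P, so producing beats shutting down (which would give -$33).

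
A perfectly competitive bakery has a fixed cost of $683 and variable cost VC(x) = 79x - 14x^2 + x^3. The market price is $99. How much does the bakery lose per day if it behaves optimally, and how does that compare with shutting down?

Profit = -$83 at x = 10

AVC = 79 - 14x + x^2; min AVC = $30 at x = 7. Since P = $99 ≥ min AVC, the firm produces.
MC = 79 - 28x + 3x^2. Setting P = MC and taking the root on the rising branch gives x* = 10.
TR = 99·10 = 990. TC = 683 + 390 = 1073. Profit = 990 − 1073 = -$83.
By producing, the firm covers all variable cost plus $600 of fixed cost; shutting down would lose the full $683.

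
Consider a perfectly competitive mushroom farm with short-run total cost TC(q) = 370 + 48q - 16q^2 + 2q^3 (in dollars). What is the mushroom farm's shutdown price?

$16 per unit

The firm shuts down when price falls below the minimum of average variable cost. AVC = VC/q = 48 - 16q + 2q^2.
dAVC/dq = -16 + 4q = 0 gives q = 4. min AVC = 48 - 16·4 + 2·4^2 = 16.
So the shutdown price is $16.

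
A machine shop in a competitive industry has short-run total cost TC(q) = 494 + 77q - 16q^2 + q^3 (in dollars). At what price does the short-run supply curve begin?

$13 per unit

Short-run supply begins at min AVC. From VC = 77q - 16q^2 + q^3, AVC = 77 - 16q + q^2.
dAVC/dq = -16 + 2q = 0 gives q = 8. min AVC = 77 - 16·8 + 8^2 = 13.
So the shutdown price is $13.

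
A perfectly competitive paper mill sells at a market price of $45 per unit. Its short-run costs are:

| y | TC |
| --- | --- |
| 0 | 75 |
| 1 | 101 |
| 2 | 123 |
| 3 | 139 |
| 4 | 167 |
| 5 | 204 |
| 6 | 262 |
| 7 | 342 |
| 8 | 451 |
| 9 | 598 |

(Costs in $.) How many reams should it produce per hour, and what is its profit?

y = 5; profit = $21

Compute π = P·y − TC at each output: y=0: -75; y=1: -56; y=2: -33; y=3: -4; y=4: 13; y=5: 21; y=6: 8; y=7: -27; y=8: -91; y=9: -193.
Profit is maximized at y = 5. AVC there is 129/5 = $25.80 ≤ P, so producing beats shutting down (which would give -$75).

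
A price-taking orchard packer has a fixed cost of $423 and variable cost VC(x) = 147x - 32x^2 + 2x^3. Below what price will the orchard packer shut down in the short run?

The firm shuts down when price falls below the minimum of average variable cost. AVC = VC/x = 147 - 32x + 2x^2.
At the minimum of AVC, MC = AVC. MC = 147 - 64x + 6x^2; setting MC = AVC gives 4x^2 - 32x = 0, so x = 8. min AVC = 19.
So the shutdown price is $19.

$19 per unit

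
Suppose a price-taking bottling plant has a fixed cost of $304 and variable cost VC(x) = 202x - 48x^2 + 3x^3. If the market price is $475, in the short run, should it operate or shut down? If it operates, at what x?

Variable cost is VC = 202x - 48x^2 + 3x^3, so AVC = VC/x = 202 - 48x + 3x^2 and MC = dTC/dx = 202 - 96x + 9x^2.
AVC hits its minimum where MC = AVC, at x = 8, giving min AVC = 202 - 48·8 + 3·8^2 = $10.
Since P = $475 ≥ min AVC = $10, price covers variable cost and the firm should produce.
Set P = MC: 475 = 202 - 96x + 9x^2 → -273 - 96x + 9x^2 = 0. The roots are x = -7/3 and x = 13; the profit-maximizing output is on the rising part of MC, so x* = 13.
Check: AVC at x = 13 is $85 ≤ P, so revenue covers variable cost.
Profit = P·x − TC = 475·13 − 1409 = $4766.

Produce at x = 13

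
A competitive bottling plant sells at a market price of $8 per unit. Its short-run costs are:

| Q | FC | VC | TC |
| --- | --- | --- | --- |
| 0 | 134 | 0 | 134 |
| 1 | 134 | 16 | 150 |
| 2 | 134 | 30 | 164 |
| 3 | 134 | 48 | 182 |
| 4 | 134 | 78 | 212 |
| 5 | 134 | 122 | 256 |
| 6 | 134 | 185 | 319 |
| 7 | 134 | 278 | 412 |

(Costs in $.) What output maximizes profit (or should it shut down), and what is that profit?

Profit at each row (π = 8Q − TC): Q=0: -134; Q=1: -142; Q=2: -148; Q=3: -158; Q=4: -180; Q=5: -216; Q=6: -271; Q=7: -356.
Profit is highest at Q = 0. Equivalently, the lowest AVC in the table is 30/2 ≈ $15 at Q = 2, and P = $8 falls below it — price never covers variable cost, so the firm shuts down and loses only its fixed cost.

Q = 0 (shut down); profit = -$134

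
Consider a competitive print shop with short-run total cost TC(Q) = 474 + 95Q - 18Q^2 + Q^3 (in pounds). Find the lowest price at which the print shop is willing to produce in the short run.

The shutdown price is the minimum of AVC. VC = 95Q - 18Q^2 + Q^3, so AVC = 95 - 18Q + Q^2.
At the minimum of AVC, MC = AVC. MC = 95 - 36Q + 3Q^2; setting MC = AVC gives 2Q^2 - 18Q = 0, so Q = 9. min AVC = 14.
So the shutdown price is £14.

£14 per unit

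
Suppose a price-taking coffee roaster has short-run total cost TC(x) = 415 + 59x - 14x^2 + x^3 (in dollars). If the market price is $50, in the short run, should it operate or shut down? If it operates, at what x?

Produce at x = 9

Strip out fixed cost: VC = 59x - 14x^2 + x^3. Then AVC = 59 - 14x + x^2 and MC = 59 - 28x + 3x^2.
AVC hits its minimum where MC = AVC, at x = 7, giving min AVC = 59 - 14·7 + 7^2 = $10.
P = $50 exceeds min AVC = $10, so the firm stays open.
Set P = MC: 50 = 59 - 28x + 3x^2 → 9 - 28x + 3x^2 = 0. The roots are x = 1/3 and x = 9; the profit-maximizing output is on the rising part of MC, so x* = 9.
Check: AVC at x = 9 is $14 ≤ P, so revenue covers variable cost.
Profit = P·x − TC = 50·9 − 541 = -$91, a loss, but smaller than the $415 fixed cost the firm would lose by shutting down.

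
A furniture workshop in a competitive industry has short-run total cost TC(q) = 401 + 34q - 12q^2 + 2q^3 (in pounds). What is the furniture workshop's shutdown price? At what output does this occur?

The firm shuts down when price falls below the minimum of average variable cost. AVC = VC/q = 34 - 12q + 2q^2.
At the minimum of AVC, MC = AVC. MC = 34 - 24q + 6q^2; setting MC = AVC gives 4q^2 - 12q = 0, so q = 3. min AVC = 16.
So the shutdown price is £16.

£16 per unit, at q = 3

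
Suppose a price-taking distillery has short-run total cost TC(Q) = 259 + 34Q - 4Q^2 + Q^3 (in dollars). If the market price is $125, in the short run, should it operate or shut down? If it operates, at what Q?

Produce at Q = 7

From TC, MC = TC'(Q) = 34 - 8Q + 3Q^2 and AVC = VC/Q = 34 - 4Q + Q^2.
AVC hits its minimum where MC = AVC, at Q = 2, giving min AVC = 34 - 4·2 + 2^2 = $30.
Since P = $125 ≥ min AVC = $30, price covers variable cost and the firm should produce.
Set P = MC: 125 = 34 - 8Q + 3Q^2 → -91 - 8Q + 3Q^2 = 0. The roots are Q = -13/3 and Q = 7; the profit-maximizing output is on the rising part of MC, so Q* = 7.
Check: AVC at Q = 7 is $55 ≤ P, so revenue covers variable cost.
Profit = P·Q − TC = 125·7 − 644 = $231.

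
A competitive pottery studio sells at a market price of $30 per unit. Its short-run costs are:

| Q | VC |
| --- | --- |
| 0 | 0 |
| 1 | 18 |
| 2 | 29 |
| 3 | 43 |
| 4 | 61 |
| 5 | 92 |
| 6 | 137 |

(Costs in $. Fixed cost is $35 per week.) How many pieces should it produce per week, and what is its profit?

Q = 4; profit = $24

Profit at each row (π = 30Q − TC): Q=0: -35; Q=1: -23; Q=2: -4; Q=3: 12; Q=4: 24; Q=5: 23; Q=6: 8.
Profit is maximized at Q = 4. AVC there is 61/4 = $15.25 ≤ P, so producing beats shutting down (which would give -$35).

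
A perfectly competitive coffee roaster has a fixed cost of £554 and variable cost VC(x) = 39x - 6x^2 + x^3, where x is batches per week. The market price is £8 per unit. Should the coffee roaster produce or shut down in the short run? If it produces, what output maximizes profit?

From TC, MC = TC'(x) = 39 - 12x + 3x^2 and AVC = VC/x = 39 - 6x + x^2.
AVC hits its minimum where MC = AVC, at x = 3, giving min AVC = 39 - 6·3 + 3^2 = £30.
P = £8 lies below min AVC = £30; no output level covers variable cost.
The firm minimizes its loss by shutting down and losing only its fixed cost of £554.

Shut down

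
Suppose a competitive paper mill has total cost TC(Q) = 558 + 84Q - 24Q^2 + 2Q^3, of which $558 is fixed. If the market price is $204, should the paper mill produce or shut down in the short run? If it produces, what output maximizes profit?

Strip out fixed cost: VC = 84Q - 24Q^2 + 2Q^3. Then AVC = 84 - 24Q + 2Q^2 and MC = 84 - 48Q + 6Q^2.
AVC is minimized where dAVC/dQ = -24 + 4Q = 0, at Q = 6; min AVC = 84 - 24·6 + 2·6^2 = $12.
Since P = $204 ≥ min AVC = $12, price covers variable cost and the firm should produce.
P = MC gives -120 - 48Q + 6Q^2 = 0, with roots -2 and 10. Take the larger (rising MC): Q* = 10.
Check: AVC at Q = 10 is $44 ≤ P, so revenue covers variable cost.
Profit = P·Q − TC = 204·10 − 998 = $1042.

Produce at Q = 10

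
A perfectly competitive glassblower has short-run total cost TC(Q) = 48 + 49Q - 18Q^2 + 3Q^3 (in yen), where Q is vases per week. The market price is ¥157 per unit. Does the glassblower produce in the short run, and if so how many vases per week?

Strip out fixed cost: VC = 49Q - 18Q^2 + 3Q^3. Then AVC = 49 - 18Q + 3Q^2 and MC = 49 - 36Q + 9Q^2.
AVC hits its minimum where MC = AVC, at Q = 3, giving min AVC = 49 - 18·3 + 3·3^2 = ¥22.
P = ¥157 exceeds min AVC = ¥22, so the firm stays open.
Solving P = MC: -108 - 36Q + 9Q^2 = 0 ⇒ Q = -2 or 6. On the upward-sloping branch, Q* = 6.
Check: AVC at Q = 6 is ¥49 ≤ P, so revenue covers variable cost.
Profit = P·Q − TC = 157·6 − 342 = ¥600.

Produce at Q = 6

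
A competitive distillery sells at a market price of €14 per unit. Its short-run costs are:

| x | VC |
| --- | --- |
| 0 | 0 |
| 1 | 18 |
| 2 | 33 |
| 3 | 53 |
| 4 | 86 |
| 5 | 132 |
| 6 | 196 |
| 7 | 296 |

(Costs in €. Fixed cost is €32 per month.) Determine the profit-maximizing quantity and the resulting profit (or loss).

Profit at each row (π = 14x − TC): x=0: -32; x=1: -36; x=2: -37; x=3: -43; x=4: -62; x=5: -94; x=6: -144; x=7: -230.
Profit is highest at x = 0. Equivalently, the lowest AVC in the table is 33/2 ≈ €16.50 at x = 2, and P = €14 falls below it — price never covers variable cost, so the firm shuts down and loses only its fixed cost.

x = 0 (shut down); profit = -€32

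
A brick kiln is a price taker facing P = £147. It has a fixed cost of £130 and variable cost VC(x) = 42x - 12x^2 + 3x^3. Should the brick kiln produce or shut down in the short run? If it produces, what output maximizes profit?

Variable cost is VC = 42x - 12x^2 + 3x^3, so AVC = VC/x = 42 - 12x + 3x^2 and MC = dTC/dx = 42 - 24x + 9x^2.
AVC is minimized where dAVC/dx = -12 + 6x = 0, at x = 2; min AVC = 42 - 12·2 + 3·2^2 = £30.
P = £147 exceeds min AVC = £30, so the firm stays open.
Set P = MC: 147 = 42 - 24x + 9x^2 → -105 - 24x + 9x^2 = 0. The roots are x = -7/3 and x = 5; the profit-maximizing output is on the rising part of MC, so x* = 5.
Check: AVC at x = 5 is £57 ≤ P, so revenue covers variable cost.
Profit = P·x − TC = 147·5 − 415 = £320.

Produce at x = 5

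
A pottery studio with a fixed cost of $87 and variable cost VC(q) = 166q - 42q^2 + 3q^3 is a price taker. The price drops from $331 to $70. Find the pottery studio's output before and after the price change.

AVC = 166 - 42q + 3q^2, minimized at q = 7 where min AVC = $19. MC = 166 - 84q + 9q^2.
With P = $331 above the shutdown price, P = MC gives q = 11.
At P = $70 ≥ min AVC, set P = MC: q = 8. The firm stays open but cuts output.

Output falls from 11 to 8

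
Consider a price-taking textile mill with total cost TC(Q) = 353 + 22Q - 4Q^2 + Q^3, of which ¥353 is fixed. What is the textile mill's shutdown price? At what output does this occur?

¥18 per unit, at Q = 2

Short-run supply begins at min AVC. From VC = 22Q - 4Q^2 + Q^3, AVC = 22 - 4Q + Q^2.
dAVC/dQ = -4 + 2Q = 0 gives Q = 2. min AVC = 22 - 4·2 + 2^2 = 18.
For P < ¥18 the firm produces nothing.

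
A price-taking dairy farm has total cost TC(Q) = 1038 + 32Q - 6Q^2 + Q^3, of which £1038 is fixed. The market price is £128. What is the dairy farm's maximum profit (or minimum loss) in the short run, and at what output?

AVC = 32 - 6Q + Q^2 has its minimum £23 at Q = 3; price £128 clears that bar, so the firm operates.
MC = 32 - 12Q + 3Q^2. Setting P = MC and taking the root on the rising branch gives Q* = 8.
TR = 128·8 = 1024. TC = 1038 + 384 = 1422. Profit = 1024 − 1422 = -£398.
Shutting down would mean losing the fixed cost of £1038, so operating at a loss of £398 is better by £640.

Profit = -£398 at Q = 8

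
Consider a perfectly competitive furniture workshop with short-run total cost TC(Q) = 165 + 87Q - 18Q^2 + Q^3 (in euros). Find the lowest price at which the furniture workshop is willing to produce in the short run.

The shutdown price is the minimum of AVC. VC = 87Q - 18Q^2 + Q^3, so AVC = 87 - 18Q + Q^2.
At the minimum of AVC, MC = AVC. MC = 87 - 36Q + 3Q^2; setting MC = AVC gives 2Q^2 - 18Q = 0, so Q = 9. min AVC = 6.
So the shutdown price is €6.

€6 per unit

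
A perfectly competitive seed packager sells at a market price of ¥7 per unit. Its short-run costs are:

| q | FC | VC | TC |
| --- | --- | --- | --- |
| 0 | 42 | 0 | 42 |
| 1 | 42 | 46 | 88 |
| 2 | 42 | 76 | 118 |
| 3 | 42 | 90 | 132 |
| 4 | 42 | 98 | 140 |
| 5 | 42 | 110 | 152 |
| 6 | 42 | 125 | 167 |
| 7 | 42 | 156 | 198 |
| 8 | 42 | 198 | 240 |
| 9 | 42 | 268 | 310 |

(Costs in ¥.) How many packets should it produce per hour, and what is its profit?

q = 0 (shut down); profit = -¥42

Compute π = P·q − TC at each output: q=0: -42; q=1: -81; q=2: -104; q=3: -111; q=4: -112; q=5: -117; q=6: -125; q=7: -149; q=8: -184; q=9: -247.
Profit is highest at q = 0. Equivalently, the lowest AVC in the table is 125/6 ≈ ¥20.83 at q = 6, and P = ¥7 falls below it — price never covers variable cost, so the firm shuts down and loses only its fixed cost.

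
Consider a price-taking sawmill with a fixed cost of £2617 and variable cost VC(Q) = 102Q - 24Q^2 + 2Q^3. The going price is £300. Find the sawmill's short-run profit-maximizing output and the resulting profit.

Profit = -£197 at Q = 11

AVC = 102 - 24Q + 2Q^2; min AVC = £30 at Q = 6. Since P = £300 ≥ min AVC, the firm produces.
MC = 102 - 48Q + 6Q^2. Setting P = MC and taking the root on the rising branch gives Q* = 11.
TR = 300·11 = 3300. TC = 2617 + 880 = 3497. Profit = 3300 − 3497 = -£197.
That loss of £197 beats the £2617 the firm would lose by shutting down; producing recovers £2420 of fixed cost.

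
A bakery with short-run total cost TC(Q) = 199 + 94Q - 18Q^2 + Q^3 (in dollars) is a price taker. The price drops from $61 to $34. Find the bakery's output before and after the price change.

AVC = 94 - 18Q + Q^2, minimized at Q = 9 where min AVC = $13. MC = 94 - 36Q + 3Q^2.
At P = $61 ≥ min AVC, set P = MC on the rising branch: Q = 11.
At P = $34 ≥ min AVC, set P = MC: Q = 10. The firm stays open but cuts output.

Output falls from 11 to 10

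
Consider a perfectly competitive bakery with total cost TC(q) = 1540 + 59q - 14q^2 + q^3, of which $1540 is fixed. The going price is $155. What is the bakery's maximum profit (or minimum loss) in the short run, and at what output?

AVC = 59 - 14q + q^2; min AVC = $10 at q = 7. Since P = $155 ≥ min AVC, the firm produces.
With MC = 59 - 28q + 3q^2, P = MC on the upward-sloping part at q* = 12.
TR = 155·12 = 1860. TC = 1540 + 420 = 1960. Profit = 1860 − 1960 = -$100.
That loss of $100 beats the $1540 the firm would lose by shutting down; producing recovers $1440 of fixed cost.

Profit = -$100 at q = 12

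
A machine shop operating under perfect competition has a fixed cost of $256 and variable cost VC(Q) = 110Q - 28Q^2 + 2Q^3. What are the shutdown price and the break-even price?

AVC = 110 - 28Q + 2Q^2; minimized at Q = 7, giving min AVC = $12. That is the shutdown price.
ATC = 256/Q + 110 - 28Q + 2Q^2. Setting dATC/dQ = −256/Q^2 − 28 + 4Q = 0 gives Q = 8 (since 4·8^3 − 28·8^2 = 256).
min ATC = 256/8 + 110 − 28·8 + 2·8^2 = $46. That is the break-even price.
Between these two prices the firm operates at a loss; above $46 it earns a profit.

Shutdown price = $12; break-even price = $46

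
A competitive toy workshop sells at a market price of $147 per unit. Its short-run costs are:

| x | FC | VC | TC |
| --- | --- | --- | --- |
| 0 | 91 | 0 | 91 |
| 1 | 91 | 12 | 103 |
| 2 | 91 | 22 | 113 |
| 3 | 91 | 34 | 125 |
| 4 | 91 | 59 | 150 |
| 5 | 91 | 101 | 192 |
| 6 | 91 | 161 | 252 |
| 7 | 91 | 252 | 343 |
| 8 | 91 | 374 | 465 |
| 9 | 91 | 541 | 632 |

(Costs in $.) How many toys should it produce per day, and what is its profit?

Profit at each row (π = 147x − TC): x=0: -91; x=1: 44; x=2: 181; x=3: 316; x=4: 438; x=5: 543; x=6: 630; x=7: 686; x=8: 711; x=9: 691.
Profit is maximized at x = 8. AVC there is 374/8 = $46.75 ≤ P, so producing beats shutting down (which would give -$91).

x = 8; profit = $711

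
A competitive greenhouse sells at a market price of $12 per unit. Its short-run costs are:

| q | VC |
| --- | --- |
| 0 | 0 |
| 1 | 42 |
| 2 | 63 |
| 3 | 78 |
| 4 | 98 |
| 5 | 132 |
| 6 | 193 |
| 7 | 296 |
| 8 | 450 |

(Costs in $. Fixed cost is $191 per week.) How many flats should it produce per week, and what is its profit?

q = 0 (shut down); profit = -$191

Profit at each row (π = 12q − TC): q=0: -191; q=1: -221; q=2: -230; q=3: -233; q=4: -241; q=5: -263; q=6: -312; q=7: -403; q=8: -545.
Profit is highest at q = 0. Equivalently, the lowest AVC in the table is 98/4 ≈ $24.50 at q = 4, and P = $12 falls below it — price never covers variable cost, so the firm shuts down and loses only its fixed cost.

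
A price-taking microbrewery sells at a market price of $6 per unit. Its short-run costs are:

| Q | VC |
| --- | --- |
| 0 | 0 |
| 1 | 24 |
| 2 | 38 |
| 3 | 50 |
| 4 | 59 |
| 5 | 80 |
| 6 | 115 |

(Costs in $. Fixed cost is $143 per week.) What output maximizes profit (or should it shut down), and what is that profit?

Compute π = P·Q − TC at each output: Q=0: -143; Q=1: -161; Q=2: -169; Q=3: -175; Q=4: -178; Q=5: -193; Q=6: -222.
Profit is highest at Q = 0. Equivalently, the lowest AVC in the table is 59/4 ≈ $14.75 at Q = 4, and P = $6 falls below it — price never covers variable cost, so the firm shuts down and loses only its fixed cost.

Q = 0 (shut down); profit = -$143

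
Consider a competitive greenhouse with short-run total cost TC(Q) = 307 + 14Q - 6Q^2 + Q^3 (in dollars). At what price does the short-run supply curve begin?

The firm shuts down when price falls below the minimum of average variable cost. AVC = VC/Q = 14 - 6Q + Q^2.
At the minimum of AVC, MC = AVC. MC = 14 - 12Q + 3Q^2; setting MC = AVC gives 2Q^2 - 6Q = 0, so Q = 3. min AVC = 5.
So the shutdown price is $5.

$5 per unit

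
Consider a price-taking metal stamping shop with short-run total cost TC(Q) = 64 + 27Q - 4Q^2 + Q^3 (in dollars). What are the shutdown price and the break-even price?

Shutdown price = $23; break-even price = $43

Shutdown price = min AVC. AVC = 27 - 4Q + Q^2, with vertex at Q = 2 and minimum $23.
ATC = 64/Q + 27 - 4Q + Q^2. Setting dATC/dQ = −64/Q^2 − 4 + 2Q = 0 gives Q = 4 (since 2·4^3 − 4·4^2 = 64).
min ATC = 64/4 + 27 − 4·4 + 4^2 = $43. That is the break-even price.
Between these two prices the firm operates at a loss; above $43 it earns a profit.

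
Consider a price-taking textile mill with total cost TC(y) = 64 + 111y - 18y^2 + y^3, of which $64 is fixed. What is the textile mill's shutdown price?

Short-run supply begins at min AVC. From VC = 111y - 18y^2 + y^3, AVC = 111 - 18y + y^2.
dAVC/dy = -18 + 2y = 0 gives y = 9. min AVC = 111 - 18·9 + 9^2 = 30.
The firm shuts down for any P below $30.

$30 per unit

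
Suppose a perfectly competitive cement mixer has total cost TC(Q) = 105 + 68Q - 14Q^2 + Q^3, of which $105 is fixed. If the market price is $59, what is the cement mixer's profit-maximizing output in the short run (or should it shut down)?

Produce at Q = 9

Strip out fixed cost: VC = 68Q - 14Q^2 + Q^3. Then AVC = 68 - 14Q + Q^2 and MC = 68 - 28Q + 3Q^2.
AVC hits its minimum where MC = AVC, at Q = 7, giving min AVC = 68 - 14·7 + 7^2 = $19.
Since P = $59 ≥ min AVC = $19, price covers variable cost and the firm should produce.
Solving P = MC: 9 - 28Q + 3Q^2 = 0 ⇒ Q = 1/3 or 9. On the upward-sloping branch, Q* = 9.
Check: AVC at Q = 9 is $23 ≤ P, so revenue covers variable cost.
Profit = P·Q − TC = 59·9 − 312 = $219.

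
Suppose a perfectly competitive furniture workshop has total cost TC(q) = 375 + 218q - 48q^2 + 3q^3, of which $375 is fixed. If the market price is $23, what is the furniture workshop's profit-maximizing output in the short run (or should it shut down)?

Strip out fixed cost: VC = 218q - 48q^2 + 3q^3. Then AVC = 218 - 48q + 3q^2 and MC = 218 - 96q + 9q^2.
The AVC parabola has its vertex at q = 48/6 = 8, where AVC = 218 - 48·8 + 3·8^2 = $26.
With P < min AVC ($23 < $26), every unit sold adds to the loss.
The firm minimizes its loss by shutting down and losing only its fixed cost of $375.

Shut down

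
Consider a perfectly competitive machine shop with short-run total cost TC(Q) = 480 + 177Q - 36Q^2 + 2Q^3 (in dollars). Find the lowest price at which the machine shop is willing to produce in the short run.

The shutdown price is the minimum of AVC. VC = 177Q - 36Q^2 + 2Q^3, so AVC = 177 - 36Q + 2Q^2.
dAVC/dQ = -36 + 4Q = 0 gives Q = 9. min AVC = 177 - 36·9 + 2·9^2 = 15.
The firm shuts down for any P below $15.

$15 per unit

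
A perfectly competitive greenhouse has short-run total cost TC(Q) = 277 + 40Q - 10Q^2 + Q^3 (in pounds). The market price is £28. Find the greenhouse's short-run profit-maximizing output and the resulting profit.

AVC = 40 - 10Q + Q^2; min AVC = £15 at Q = 5. Since P = £28 ≥ min AVC, the firm produces.
With MC = 40 - 20Q + 3Q^2, P = MC on the upward-sloping part at Q* = 6.
TR = 28·6 = 168. TC = 277 + 96 = 373. Profit = 168 − 373 = -£205.
By producing, the firm covers all variable cost plus £72 of fixed cost; shutting down would lose the full £277.

Profit = -£205 at Q = 6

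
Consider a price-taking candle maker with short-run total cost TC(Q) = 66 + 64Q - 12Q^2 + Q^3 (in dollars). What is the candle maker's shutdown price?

$28 per unit

Short-run supply begins at min AVC. From VC = 64Q - 12Q^2 + Q^3, AVC = 64 - 12Q + Q^2.
dAVC/dQ = -12 + 2Q = 0 gives Q = 6. min AVC = 64 - 12·6 + 6^2 = 28.
So the shutdown price is $28.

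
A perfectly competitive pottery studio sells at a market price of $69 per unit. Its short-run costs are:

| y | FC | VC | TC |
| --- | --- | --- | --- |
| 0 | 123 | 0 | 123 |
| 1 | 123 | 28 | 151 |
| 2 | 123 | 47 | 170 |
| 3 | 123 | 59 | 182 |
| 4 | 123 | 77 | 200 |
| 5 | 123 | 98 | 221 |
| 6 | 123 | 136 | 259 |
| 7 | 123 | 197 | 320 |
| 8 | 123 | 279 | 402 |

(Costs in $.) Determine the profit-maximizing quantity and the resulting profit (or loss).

Profit at each row (π = 69y − TC): y=0: -123; y=1: -82; y=2: -32; y=3: 25; y=4: 76; y=5: 124; y=6: 155; y=7: 163; y=8: 150.
Profit is maximized at y = 7. AVC there is 197/7 = $28.14 ≤ P, so producing beats shutting down (which would give -$123).

y = 7; profit = $163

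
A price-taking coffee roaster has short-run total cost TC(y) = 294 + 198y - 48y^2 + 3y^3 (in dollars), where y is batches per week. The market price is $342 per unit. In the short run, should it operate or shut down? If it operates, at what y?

Produce at y = 12

Strip out fixed cost: VC = 198y - 48y^2 + 3y^3. Then AVC = 198 - 48y + 3y^2 and MC = 198 - 96y + 9y^2.
The AVC parabola has its vertex at y = 48/6 = 8, where AVC = 198 - 48·8 + 3·8^2 = $6.
P = $342 exceeds min AVC = $6, so the firm stays open.
Solving P = MC: -144 - 96y + 9y^2 = 0 ⇒ y = -4/3 or 12. On the upward-sloping branch, y* = 12.
Check: AVC at y = 12 is $54 ≤ P, so revenue covers variable cost.
Profit = P·y − TC = 342·12 − 942 = $3162.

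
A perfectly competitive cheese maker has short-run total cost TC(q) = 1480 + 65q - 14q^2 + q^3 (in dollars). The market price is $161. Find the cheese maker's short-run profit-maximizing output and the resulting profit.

Profit = -$40 at q = 12

AVC = 65 - 14q + q^2 has its minimum $16 at q = 7; price $161 clears that bar, so the firm operates.
MC = 65 - 28q + 3q^2. Setting P = MC and taking the root on the rising branch gives q* = 12.
TR = 161·12 = 1932. TC = 1480 + 492 = 1972. Profit = 1932 − 1972 = -$40.
By producing, the firm covers all variable cost plus $1440 of fixed cost; shutting down would lose the full $1480.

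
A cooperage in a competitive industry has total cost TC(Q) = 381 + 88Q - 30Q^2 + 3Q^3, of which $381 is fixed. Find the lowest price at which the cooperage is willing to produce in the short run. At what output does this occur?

The firm shuts down when price falls below the minimum of average variable cost. AVC = VC/Q = 88 - 30Q + 3Q^2.
dAVC/dQ = -30 + 6Q = 0 gives Q = 5. min AVC = 88 - 30·5 + 3·5^2 = 13.
So the shutdown price is $13.

$13 per unit, at Q = 5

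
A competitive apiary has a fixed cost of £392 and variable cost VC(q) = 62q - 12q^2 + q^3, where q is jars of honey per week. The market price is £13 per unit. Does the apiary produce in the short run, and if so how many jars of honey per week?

Shut down

Strip out fixed cost: VC = 62q - 12q^2 + q^3. Then AVC = 62 - 12q + q^2 and MC = 62 - 24q + 3q^2.
AVC is minimized where dAVC/dq = -12 + 2q = 0, at q = 6; min AVC = 62 - 12·6 + 6^2 = £26.
Since P = £13 < min AVC = £26, price fails to cover variable cost at any output.
The firm minimizes its loss by shutting down and losing only its fixed cost of £392.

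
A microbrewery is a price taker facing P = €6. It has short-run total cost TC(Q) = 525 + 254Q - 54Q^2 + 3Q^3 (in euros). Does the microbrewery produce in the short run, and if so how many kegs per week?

Shut down

Strip out fixed cost: VC = 254Q - 54Q^2 + 3Q^3. Then AVC = 254 - 54Q + 3Q^2 and MC = 254 - 108Q + 9Q^2.
The AVC parabola has its vertex at Q = 54/6 = 9, where AVC = 254 - 54·9 + 3·9^2 = €11.
P = €6 lies below min AVC = €11; no output level covers variable cost.
Best response: produce nothing and absorb the €525 fixed cost.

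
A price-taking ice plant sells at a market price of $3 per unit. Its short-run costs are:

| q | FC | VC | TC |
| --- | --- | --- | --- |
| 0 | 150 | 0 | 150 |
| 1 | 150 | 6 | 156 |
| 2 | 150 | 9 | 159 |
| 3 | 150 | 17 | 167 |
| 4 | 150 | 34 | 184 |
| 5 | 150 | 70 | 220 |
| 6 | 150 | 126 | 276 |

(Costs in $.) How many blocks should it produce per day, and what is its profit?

q = 0 (shut down); profit = -$150

Tabulate TR − TC: q=0: -150; q=1: -153; q=2: -153; q=3: -158; q=4: -172; q=5: -205; q=6: -258.
Profit is highest at q = 0. Equivalently, the lowest AVC in the table is 9/2 ≈ $4.50 at q = 2, and P = $3 falls below it — price never covers variable cost, so the firm shuts down and loses only its fixed cost.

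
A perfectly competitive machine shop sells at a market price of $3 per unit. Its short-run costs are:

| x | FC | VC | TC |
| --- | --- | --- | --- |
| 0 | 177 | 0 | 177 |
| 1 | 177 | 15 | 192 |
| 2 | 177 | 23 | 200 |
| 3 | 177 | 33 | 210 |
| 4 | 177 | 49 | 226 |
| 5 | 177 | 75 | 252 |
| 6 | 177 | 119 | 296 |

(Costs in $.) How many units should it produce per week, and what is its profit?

x = 0 (shut down); profit = -$177

Tabulate TR − TC: x=0: -177; x=1: -189; x=2: -194; x=3: -201; x=4: -214; x=5: -237; x=6: -278.
Profit is highest at x = 0. Equivalently, the lowest AVC in the table is 33/3 ≈ $11 at x = 3, and P = $3 falls below it — price never covers variable cost, so the firm shuts down and loses only its fixed cost.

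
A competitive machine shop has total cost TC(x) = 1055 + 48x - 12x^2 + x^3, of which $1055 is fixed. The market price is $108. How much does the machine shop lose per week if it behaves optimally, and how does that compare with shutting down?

AVC = 48 - 12x + x^2; min AVC = $12 at x = 6. Since P = $108 ≥ min AVC, the firm produces.
MC = 48 - 24x + 3x^2. Setting P = MC and taking the root on the rising branch gives x* = 10.
TR = 108·10 = 1080. TC = 1055 + 280 = 1335. Profit = 1080 − 1335 = -$255.
That loss of $255 beats the $1055 the firm would lose by shutting down; producing recovers $800 of fixed cost.

Profit = -$255 at x = 10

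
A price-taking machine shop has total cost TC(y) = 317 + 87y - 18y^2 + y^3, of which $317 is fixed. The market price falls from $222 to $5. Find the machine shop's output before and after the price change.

Output falls from 15 to 0 (the firm shuts down)

MC = 87 - 36y + 3y^2; the shutdown threshold is min AVC = $6 (at y = 9).
At P = $222 ≥ min AVC, set P = MC on the rising branch: y = 15.
At P = $5 < min AVC = $6, price no longer covers variable cost at any output, so the firm shuts down: y = 0.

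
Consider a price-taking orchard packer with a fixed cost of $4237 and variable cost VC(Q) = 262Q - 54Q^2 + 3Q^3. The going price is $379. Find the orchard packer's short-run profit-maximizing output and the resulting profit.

Profit = -$181 at Q = 13

AVC = 262 - 54Q + 3Q^2 has its minimum $19 at Q = 9; price $379 clears that bar, so the firm operates.
With MC = 262 - 108Q + 9Q^2, P = MC on the upward-sloping part at Q* = 13.
TR = 379·13 = 4927. TC = 4237 + 871 = 5108. Profit = 4927 − 5108 = -$181.
By producing, the firm covers all variable cost plus $4056 of fixed cost; shutting down would lose the full $4237.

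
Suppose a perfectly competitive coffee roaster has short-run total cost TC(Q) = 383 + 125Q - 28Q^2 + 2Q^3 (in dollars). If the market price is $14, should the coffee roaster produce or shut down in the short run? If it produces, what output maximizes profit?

Strip out fixed cost: VC = 125Q - 28Q^2 + 2Q^3. Then AVC = 125 - 28Q + 2Q^2 and MC = 125 - 56Q + 6Q^2.
AVC is minimized where dAVC/dQ = -28 + 4Q = 0, at Q = 7; min AVC = 125 - 28·7 + 2·7^2 = $27.
P = $14 lies below min AVC = $27; no output level covers variable cost.
The firm minimizes its loss by shutting down and losing only its fixed cost of $383.

Shut down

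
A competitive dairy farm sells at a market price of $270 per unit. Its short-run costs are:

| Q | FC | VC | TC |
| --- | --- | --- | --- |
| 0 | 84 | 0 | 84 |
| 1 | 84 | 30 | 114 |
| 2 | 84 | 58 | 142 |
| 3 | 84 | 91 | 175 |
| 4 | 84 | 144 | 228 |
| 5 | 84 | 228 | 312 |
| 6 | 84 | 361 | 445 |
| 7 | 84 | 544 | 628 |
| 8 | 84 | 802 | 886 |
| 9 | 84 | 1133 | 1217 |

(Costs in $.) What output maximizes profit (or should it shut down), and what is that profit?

Profit at each row (π = 270Q − TC): Q=0: -84; Q=1: 156; Q=2: 398; Q=3: 635; Q=4: 852; Q=5: 1038; Q=6: 1175; Q=7: 1262; Q=8: 1274; Q=9: 1213.
Profit is maximized at Q = 8. AVC there is 802/8 = $100.25 ≤ P, so producing beats shutting down (which would give -$84).

Q = 8; profit = $1274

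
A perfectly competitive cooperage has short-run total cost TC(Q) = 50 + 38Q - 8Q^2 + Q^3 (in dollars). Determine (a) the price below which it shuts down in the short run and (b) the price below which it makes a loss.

Shutdown price = min AVC. AVC = 38 - 8Q + Q^2, with vertex at Q = 4 and minimum $22.
ATC = 50/Q + 38 - 8Q + Q^2. Setting dATC/dQ = −50/Q^2 − 8 + 2Q = 0 gives Q = 5 (since 2·5^3 − 8·5^2 = 50).
min ATC = 50/5 + 38 − 8·5 + 5^2 = $33. That is the break-even price.
For $22 ≤ P < $33 the firm produces at a loss; below $22 it shuts down.

Shutdown price = $22; break-even price = $33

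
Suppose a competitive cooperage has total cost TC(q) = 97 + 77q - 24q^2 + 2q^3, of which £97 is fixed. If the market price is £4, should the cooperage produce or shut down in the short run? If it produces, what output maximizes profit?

Shut down

Variable cost is VC = 77q - 24q^2 + 2q^3, so AVC = VC/q = 77 - 24q + 2q^2 and MC = dTC/dq = 77 - 48q + 6q^2.
AVC is minimized where dAVC/dq = -24 + 4q = 0, at q = 6; min AVC = 77 - 24·6 + 2·6^2 = £5.
With P < min AVC (£4 < £5), every unit sold adds to the loss.
Best response: produce nothing and absorb the £97 fixed cost.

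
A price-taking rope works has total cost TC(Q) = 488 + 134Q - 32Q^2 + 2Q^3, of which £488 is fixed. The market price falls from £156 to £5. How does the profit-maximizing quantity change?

MC = 134 - 64Q + 6Q^2; the shutdown threshold is min AVC = £6 (at Q = 8).
With P = £156 above the shutdown price, P = MC gives Q = 11.
At P = £5 < min AVC = £6, price no longer covers variable cost at any output, so the firm shuts down: Q = 0.

Output falls from 11 to 0 (the firm shuts down)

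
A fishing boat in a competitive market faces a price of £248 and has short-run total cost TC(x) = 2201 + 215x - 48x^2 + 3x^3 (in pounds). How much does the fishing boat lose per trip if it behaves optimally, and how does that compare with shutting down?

Profit = -£23 at x = 11

AVC = 215 - 48x + 3x^2; min AVC = £23 at x = 8. Since P = £248 ≥ min AVC, the firm produces.
With MC = 215 - 96x + 9x^2, P = MC on the upward-sloping part at x* = 11.
TR = 248·11 = 2728. TC = 2201 + 550 = 2751. Profit = 2728 − 2751 = -£23.
By producing, the firm covers all variable cost plus £2178 of fixed cost; shutting down would lose the full £2201.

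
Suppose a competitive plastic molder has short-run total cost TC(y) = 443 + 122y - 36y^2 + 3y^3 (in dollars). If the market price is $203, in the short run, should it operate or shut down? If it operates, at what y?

Produce at y = 9

From TC, MC = TC'(y) = 122 - 72y + 9y^2 and AVC = VC/y = 122 - 36y + 3y^2.
AVC is minimized where dAVC/dy = -36 + 6y = 0, at y = 6; min AVC = 122 - 36·6 + 3·6^2 = $14.
Since P = $203 ≥ min AVC = $14, price covers variable cost and the firm should produce.
Set P = MC: 203 = 122 - 72y + 9y^2 → -81 - 72y + 9y^2 = 0. The roots are y = -1 and y = 9; the profit-maximizing output is on the rising part of MC, so y* = 9.
Check: AVC at y = 9 is $41 ≤ P, so revenue covers variable cost.
Profit = P·y − TC = 203·9 − 812 = $1015.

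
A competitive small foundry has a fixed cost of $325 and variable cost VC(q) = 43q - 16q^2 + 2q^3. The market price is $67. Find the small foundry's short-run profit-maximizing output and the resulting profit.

AVC = 43 - 16q + 2q^2; min AVC = $11 at q = 4. Since P = $67 ≥ min AVC, the firm produces.
With MC = 43 - 32q + 6q^2, P = MC on the upward-sloping part at q* = 6.
TR = 67·6 = 402. TC = 325 + 114 = 439. Profit = 402 − 439 = -$37.
By producing, the firm covers all variable cost plus $288 of fixed cost; shutting down would lose the full $325.

Profit = -$37 at q = 6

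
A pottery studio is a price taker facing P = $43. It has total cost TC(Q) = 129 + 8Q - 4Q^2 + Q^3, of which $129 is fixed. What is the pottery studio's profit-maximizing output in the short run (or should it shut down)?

From TC, MC = TC'(Q) = 8 - 8Q + 3Q^2 and AVC = VC/Q = 8 - 4Q + Q^2.
The AVC parabola has its vertex at Q = 4/2 = 2, where AVC = 8 - 4·2 + 2^2 = $4.
Since P = $43 ≥ min AVC = $4, price covers variable cost and the firm should produce.
Solving P = MC: -35 - 8Q + 3Q^2 = 0 ⇒ Q = -7/3 or 5. On the upward-sloping branch, Q* = 5.
Check: AVC at Q = 5 is $13 ≤ P, so revenue covers variable cost.
Profit = P·Q − TC = 43·5 − 194 = $21.

Produce at Q = 5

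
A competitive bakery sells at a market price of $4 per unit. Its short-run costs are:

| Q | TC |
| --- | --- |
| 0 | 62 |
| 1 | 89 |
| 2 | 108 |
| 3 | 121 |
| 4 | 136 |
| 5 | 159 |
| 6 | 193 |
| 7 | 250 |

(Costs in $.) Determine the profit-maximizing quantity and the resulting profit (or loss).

Q = 0 (shut down); profit = -$62

Tabulate TR − TC: Q=0: -62; Q=1: -85; Q=2: -100; Q=3: -109; Q=4: -120; Q=5: -139; Q=6: -169; Q=7: -222.
Profit is highest at Q = 0. Equivalently, the lowest AVC in the table is 74/4 ≈ $18.50 at Q = 4, and P = $4 falls below it — price never covers variable cost, so the firm shuts down and loses only its fixed cost.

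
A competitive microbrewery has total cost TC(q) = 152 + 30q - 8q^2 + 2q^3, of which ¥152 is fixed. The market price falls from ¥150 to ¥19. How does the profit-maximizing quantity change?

AVC = 30 - 8q + 2q^2, minimized at q = 2 where min AVC = ¥22. MC = 30 - 16q + 6q^2.
With P = ¥150 above the shutdown price, P = MC gives q = 6.
At P = ¥19 < min AVC = ¥22, price no longer covers variable cost at any output, so the firm shuts down: q = 0.

Output falls from 6 to 0 (the firm shuts down)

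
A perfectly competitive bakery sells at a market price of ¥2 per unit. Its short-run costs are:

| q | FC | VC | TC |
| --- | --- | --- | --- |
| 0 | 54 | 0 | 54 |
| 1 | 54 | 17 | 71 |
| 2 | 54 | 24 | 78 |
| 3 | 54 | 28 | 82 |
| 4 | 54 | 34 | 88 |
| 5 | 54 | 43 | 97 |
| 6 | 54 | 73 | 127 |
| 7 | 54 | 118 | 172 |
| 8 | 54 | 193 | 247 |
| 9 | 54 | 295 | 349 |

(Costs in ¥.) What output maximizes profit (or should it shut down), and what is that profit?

q = 0 (shut down); profit = -¥54

Profit at each row (π = 2q − TC): q=0: -54; q=1: -69; q=2: -74; q=3: -76; q=4: -80; q=5: -87; q=6: -115; q=7: -158; q=8: -231; q=9: -331.
Profit is highest at q = 0. Equivalently, the lowest AVC in the table is 34/4 ≈ ¥8.50 at q = 4, and P = ¥2 falls below it — price never covers variable cost, so the firm shuts down and loses only its fixed cost.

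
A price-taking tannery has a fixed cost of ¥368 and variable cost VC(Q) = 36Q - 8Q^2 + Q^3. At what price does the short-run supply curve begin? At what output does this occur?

¥20 per unit, at Q = 4

The firm shuts down when price falls below the minimum of average variable cost. AVC = VC/Q = 36 - 8Q + Q^2.
At the minimum of AVC, MC = AVC. MC = 36 - 16Q + 3Q^2; setting MC = AVC gives 2Q^2 - 8Q = 0, so Q = 4. min AVC = 20.
So the shutdown price is ¥20.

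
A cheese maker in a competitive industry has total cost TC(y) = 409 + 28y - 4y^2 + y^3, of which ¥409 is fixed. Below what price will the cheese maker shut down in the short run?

The firm shuts down when price falls below the minimum of average variable cost. AVC = VC/y = 28 - 4y + y^2.
dAVC/dy = -4 + 2y = 0 gives y = 2. min AVC = 28 - 4·2 + 2^2 = 24.
The firm shuts down for any P below ¥24.

¥24 per unit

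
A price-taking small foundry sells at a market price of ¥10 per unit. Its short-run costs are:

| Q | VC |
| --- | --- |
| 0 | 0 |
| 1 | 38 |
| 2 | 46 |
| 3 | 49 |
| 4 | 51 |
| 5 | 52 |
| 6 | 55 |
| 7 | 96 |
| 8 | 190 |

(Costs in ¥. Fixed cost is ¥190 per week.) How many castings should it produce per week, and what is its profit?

Profit at each row (π = 10Q − TC): Q=0: -190; Q=1: -218; Q=2: -216; Q=3: -209; Q=4: -201; Q=5: -192; Q=6: -185; Q=7: -216; Q=8: -300.
Profit is maximized at Q = 6. AVC there is 55/6 = ¥9.17 ≤ P, so producing beats shutting down (which would give -¥190).

Q = 6; profit = -¥185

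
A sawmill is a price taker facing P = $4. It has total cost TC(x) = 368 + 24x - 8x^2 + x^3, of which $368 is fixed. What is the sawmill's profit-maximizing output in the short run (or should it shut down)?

Strip out fixed cost: VC = 24x - 8x^2 + x^3. Then AVC = 24 - 8x + x^2 and MC = 24 - 16x + 3x^2.
The AVC parabola has its vertex at x = 8/2 = 4, where AVC = 24 - 8·4 + 4^2 = $8.
Since P = $4 < min AVC = $8, price fails to cover variable cost at any output.
The firm minimizes its loss by shutting down and losing only its fixed cost of $368.

Shut down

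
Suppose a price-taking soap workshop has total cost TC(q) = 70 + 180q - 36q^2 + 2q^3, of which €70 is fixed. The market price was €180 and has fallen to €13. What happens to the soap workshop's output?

Output falls from 12 to 0 (the firm shuts down)

MC = 180 - 72q + 6q^2; the shutdown threshold is min AVC = €18 (at q = 9).
With P = €180 above the shutdown price, P = MC gives q = 12.
At P = €13 < min AVC = €18, price no longer covers variable cost at any output, so the firm shuts down: q = 0.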